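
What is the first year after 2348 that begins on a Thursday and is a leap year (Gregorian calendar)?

Jan 1 advances by 2 weekdays after a leap year and by 1 after a common year.
2348: Jan 1 is Thursday (leap).
2349: Saturday
2350: Sunday
2351: Monday
2352: Tuesday (leap)
2353: Thursday
2354: Friday
2355: Saturday
2356: Sunday (leap)
2357: Tuesday
2358: Wednesday
2359: Thursday
2360: Friday (leap)
2361: Sunday
2362: Monday
2363: Tuesday
2364: Wednesday (leap)
2365: Friday
2366: Saturday
2367: Sunday
2368: Monday (leap)
2369: Wednesday
2370: Thursday
2371: Friday
2372: Saturday (leap)
2373: Monday
2374: Tuesday
2375: Wednesday
2376: Thursday (leap)
2376 begins on a Thursday and is a leap year.

2376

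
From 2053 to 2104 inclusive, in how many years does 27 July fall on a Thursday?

7

Track 27 July's weekday year by year (advancing +1, or +2 across a Feb 29):
  2053: Sun  2054: Mon (+1)  2055: Tue (+1)  2056: Thu (+2) ✓  2057: Fri (+1)
  2058: Sat (+1)  2059: Sun (+1)  2060: Tue (+2)  2061: Wed (+1)  2062: Thu (+1) ✓
  2063: Fri (+1)  2064: Sun (+2)  2065: Mon (+1)  2066: Tue (+1)  … (24 more years) …
  2091: Fri (+1)  2092: Sun (+2)  2093: Mon (+1)  2094: Tue (+1)  2095: Wed (+1)
  2096: Fri (+2)  2097: Sat (+1)  2098: Sun (+1)  2099: Mon (+1)  2100: Tue (+1)
  2101: Wed (+1)  2102: Thu (+1) ✓  2103: Fri (+1)  2104: Sun (+2)
Thursday years: 2056, 2062, 2073, 2079, 2084, 2090, 2102 — 7 in total.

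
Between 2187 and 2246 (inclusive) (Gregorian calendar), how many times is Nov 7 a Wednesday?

9

Track Nov 7's weekday year by year (advancing +1, or +2 across a Feb 29):
  2187: Wed ✓  2188: Fri (+2)  2189: Sat (+1)  2190: Sun (+1)  2191: Mon (+1)
  2192: Wed (+2) ✓  2193: Thu (+1)  2194: Fri (+1)  2195: Sat (+1)  2196: Mon (+2)
  2197: Tue (+1)  2198: Wed (+1) ✓  2199: Thu (+1)  2200: Fri (+1)  … (32 more years) …
  2233: Thu (+1)  2234: Fri (+1)  2235: Sat (+1)  2236: Mon (+2)  2237: Tue (+1)
  2238: Wed (+1) ✓  2239: Thu (+1)  2240: Sat (+2)  2241: Sun (+1)  2242: Mon (+1)
  2243: Tue (+1)  2244: Thu (+2)  2245: Fri (+1)  2246: Sat (+1)
Wednesday years: 2187, 2192, 2198, 2204, 2210, 2221, 2227, 2232, 2238 — 9 in total.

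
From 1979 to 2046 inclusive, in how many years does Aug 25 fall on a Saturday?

11

Track Aug 25's weekday year by year (advancing +1, or +2 across a Feb 29):
  1979: Sat ✓  1980: Mon (+2)  1981: Tue (+1)  1982: Wed (+1)  1983: Thu (+1)
  1984: Sat (+2) ✓  1985: Sun (+1)  1986: Mon (+1)  1987: Tue (+1)  1988: Thu (+2)
  1989: Fri (+1)  1990: Sat (+1) ✓  1991: Sun (+1)  1992: Tue (+2)  … (40 more years) …
  2033: Thu (+1)  2034: Fri (+1)  2035: Sat (+1) ✓  2036: Mon (+2)  2037: Tue (+1)
  2038: Wed (+1)  2039: Thu (+1)  2040: Sat (+2) ✓  2041: Sun (+1)  2042: Mon (+1)
  2043: Tue (+1)  2044: Thu (+2)  2045: Fri (+1)  2046: Sat (+1) ✓
Saturday years: 1979, 1984, 1990, 2001, 2007, 2012, 2018, 2029, 2035, 2040, 2046 — 11 in total.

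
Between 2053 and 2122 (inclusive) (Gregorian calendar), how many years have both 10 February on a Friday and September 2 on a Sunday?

Check each year's weekday for 10 February and September 2:
  2053: Mon/Tue  2054: Tue/Wed  2055: Wed/Thu  2056: Thu/Sat  2057: Sat/Sun  2058: Sun/Mon  2059: Mon/Tue  2060: Tue/Thu  2061: Thu/Fri  2062: Fri/Sat  2063: Sat/Sun  2064: Sun/Tue  2065: Tue/Wed  2066: Wed/Thu  …(42 more)…  2109: Sun/Mon  2110: Mon/Tue  2111: Tue/Wed  2112: Wed/Fri  2113: Fri/Sat  2114: Sat/Sun  2115: Sun/Mon  2116: Mon/Wed  2117: Wed/Thu  2118: Thu/Fri  2119: Fri/Sat  2120: Sat/Mon  2121: Mon/Tue  2122: Tue/Wed
Both conditions hold in: 2068, 2096, 2108 — 3.

3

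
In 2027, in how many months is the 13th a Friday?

Check the 13th of each month of 2027: Jan 13: Wed, Feb 13: Sat, Mar 13: Sat, Apr 13: Tue, May 13: Thu, Jun 13: Sun, Jul 13: Tue, Aug 13: Fri, Sep 13: Mon, Oct 13: Wed, Nov 13: Sat, Dec 13: Mon.
Friday occurs in August — 1 month.

1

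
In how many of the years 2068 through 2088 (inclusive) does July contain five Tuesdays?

10

July has 31 days; it has five Tuesdays when Tuesday falls among the first (month-length − 28) days — i.e. when July 1 is one of Tuesday/Monday/Sunday.
July 1 by year: 2068:Sun✓ 2069:Mon✓ 2070:Tue✓ 2071:Wed 2072:Fri 2073:Sat 2074:Sun✓ 2075:Mon✓ 2076:Wed 2077:Thu 2078:Fri 2079:Sat 2080:Mon✓ 2081:Tue✓ 2082:Wed 2083:Thu 2084:Sat 2085:Sun✓ 2086:Mon✓ 2087:Tue✓ 2088:Thu
Years with five Tuesdays: 2068, 2069, 2070, 2074, 2075, 2080, 2081, 2085, 2086, 2087 → 10.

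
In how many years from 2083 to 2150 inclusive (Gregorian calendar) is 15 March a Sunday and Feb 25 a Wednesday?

8

Check each year's weekday for 15 March and Feb 25:
  2083: Mon/Thu  2084: Wed/Fri  2085: Thu/Sun  2086: Fri/Mon  2087: Sat/Tue  2088: Mon/Wed  2089: Tue/Fri  2090: Wed/Sat  2091: Thu/Sun  2092: Sat/Mon  2093: Sun/Wed ✓  2094: Mon/Thu  2095: Tue/Fri  2096: Thu/Sat  …(40 more)…  2137: Fri/Mon  2138: Sat/Tue  2139: Sun/Wed ✓  2140: Tue/Thu  2141: Wed/Sat  2142: Thu/Sun  2143: Fri/Mon  2144: Sun/Tue  2145: Mon/Thu  2146: Tue/Fri  2147: Wed/Sat  2148: Fri/Sun  2149: Sat/Tue  2150: Sun/Wed ✓
Both conditions hold in: 2093, 2099, 2105, 2111, 2122, 2133, 2139, 2150 — 8.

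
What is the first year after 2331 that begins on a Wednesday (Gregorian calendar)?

2336

Jan 1 advances by 2 weekdays after a leap year and by 1 after a common year.
2331: Jan 1 is Thursday.
2332: Friday (leap)
2333: Sunday
2334: Monday
2335: Tuesday
2336: Wednesday (leap)
2336 begins on a Wednesday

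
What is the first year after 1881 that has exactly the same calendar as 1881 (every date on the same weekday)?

1887

Two years share a calendar iff Jan 1 falls on the same weekday and both are leap or both are common. 1881: Jan 1 is Saturday, common year.
1882: Jan 1 Sunday, common
1883: Jan 1 Monday, common
1884: Jan 1 Tuesday, leap
1885: Jan 1 Thursday, common
1886: Jan 1 Friday, common
1887: Jan 1 Saturday, common
1887 matches on both conditions.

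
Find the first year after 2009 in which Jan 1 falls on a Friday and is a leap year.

Jan 1 advances by 2 weekdays after a leap year and by 1 after a common year.
2009: Jan 1 is Thursday.
2010: Friday
2011: Saturday
2012: Sunday (leap)
2013: Tuesday
2014: Wednesday
2015: Thursday
2016: Friday (leap)
2016 begins on a Friday and is a leap year.

2016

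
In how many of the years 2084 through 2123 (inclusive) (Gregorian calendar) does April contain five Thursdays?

April has 30 days; it has five Thursdays when Thursday falls among the first (month-length − 28) days — i.e. when April 1 is one of Thursday/Wednesday.
April 1 by year: 2084:Sat 2085:Sun 2086:Mon 2087:Tue 2088:Thu✓ 2089:Fri 2090:Sat 2091:Sun 2092:Tue 2093:Wed✓ 2094:Thu✓ 2095:Fri 2096:Sun 2097:Mon 2098:Tue …(10 more)… 2109:Mon 2110:Tue 2111:Wed✓ 2112:Fri 2113:Sat 2114:Sun 2115:Mon 2116:Wed✓ 2117:Thu✓ 2118:Fri 2119:Sat 2120:Mon 2121:Tue 2122:Wed✓ 2123:Thu✓
Years with five Thursdays: 2088, 2093, 2094, 2099, 2100, 2105, 2106, 2111, 2116, 2117, 2122, 2123 → 12.

12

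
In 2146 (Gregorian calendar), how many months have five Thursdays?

4

A month of length L has five Thursdays iff its first Thursday is on day ≤ L−28 (so day 1–3 in a 31-day month, 1–2 in a 30-day month, day 1 in a leap February).
Checking each month of 2146: Jan starts Sat (31d); Feb starts Tue (28d); Mar starts Tue (31d) ✓; Apr starts Fri (30d); May starts Sun (31d); Jun starts Wed (30d) ✓; Jul starts Fri (31d); Aug starts Mon (31d); Sep starts Thu (30d) ✓; Oct starts Sat (31d); Nov starts Tue (30d); Dec starts Thu (31d) ✓.
Five-Thursday months: March, June, September, December → 4.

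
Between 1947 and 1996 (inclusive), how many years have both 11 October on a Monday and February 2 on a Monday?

2

Check each year's weekday for 11 October and February 2:
  1947: Sat/Sun  1948: Mon/Mon ✓  1949: Tue/Wed  1950: Wed/Thu  1951: Thu/Fri  1952: Sat/Sat  1953: Sun/Mon  1954: Mon/Tue  1955: Tue/Wed  1956: Thu/Thu  1957: Fri/Sat  1958: Sat/Sun  1959: Sun/Mon  1960: Tue/Tue  …(22 more)…  1983: Tue/Wed  1984: Thu/Thu  1985: Fri/Sat  1986: Sat/Sun  1987: Sun/Mon  1988: Tue/Tue  1989: Wed/Thu  1990: Thu/Fri  1991: Fri/Sat  1992: Sun/Sun  1993: Mon/Tue  1994: Tue/Wed  1995: Wed/Thu  1996: Fri/Fri
Both conditions hold in: 1948, 1976 — 2.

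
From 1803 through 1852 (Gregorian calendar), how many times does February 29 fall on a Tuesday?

2

Leap years in 1803–1852: 13 of them.
Feb 29 weekday advances by 5 (mod 7) from one leap year to the next four years later (or differs when a century non-leap intervenes).
Leap-day weekdays: 1804:Wed 1808:Mon 1812:Sat 1816:Thu 1820:Tue✓ 1824:Sun 1828:Fri 1832:Wed 1836:Mon 1840:Sat 1844:Thu 1848:Tue✓ 1852:Sun
Tuesday: 1820, 1848 → 2.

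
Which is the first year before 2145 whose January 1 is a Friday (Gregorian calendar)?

2140

Jan 1 advances by 2 weekdays after a leap year and by 1 after a common year.
2145: Jan 1 is Friday.
2144: Wednesday (leap)
2143: Tuesday
2142: Monday
2141: Sunday
2140: Friday (leap)
2140 begins on a Friday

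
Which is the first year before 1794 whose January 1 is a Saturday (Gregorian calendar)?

1791

Jan 1 advances by 2 weekdays after a leap year and by 1 after a common year.
1794: Jan 1 is Wednesday.
1793: Tuesday
1792: Sunday (leap)
1791: Saturday
1791 begins on a Saturday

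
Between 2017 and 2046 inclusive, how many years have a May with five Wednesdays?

May has 31 days; it has five Wednesdays when Wednesday falls among the first (month-length − 28) days — i.e. when May 1 is one of Wednesday/Tuesday/Monday.
May 1 by year: 2017:Mon✓ 2018:Tue✓ 2019:Wed✓ 2020:Fri 2021:Sat 2022:Sun 2023:Mon✓ 2024:Wed✓ 2025:Thu 2026:Fri 2027:Sat 2028:Mon✓ 2029:Tue✓ 2030:Wed✓ 2031:Thu 2032:Sat 2033:Sun 2034:Mon✓ 2035:Tue✓ 2036:Thu 2037:Fri 2038:Sat 2039:Sun 2040:Tue✓ 2041:Wed✓ 2042:Thu 2043:Fri 2044:Sun 2045:Mon✓ 2046:Tue✓
Years with five Wednesdays: 2017, 2018, 2019, 2023, 2024, 2028, 2029, 2030, 2034, 2035, 2040, 2041, 2045, 2046 → 14.

14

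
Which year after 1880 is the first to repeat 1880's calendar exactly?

Two years share a calendar iff Jan 1 falls on the same weekday and both are leap or both are common. 1880: Jan 1 is Thursday, leap year.
1881: Jan 1 Saturday, common
1882: Jan 1 Sunday, common
1883: Jan 1 Monday, common
1884: Jan 1 Tuesday, leap
1885: Jan 1 Thursday, common
1886: Jan 1 Friday, common
1887: Jan 1 Saturday, common
1888: Jan 1 Sunday, leap
1889: Jan 1 Tuesday, common
1890: Jan 1 Wednesday, common
1891: Jan 1 Thursday, common
1892: Jan 1 Friday, leap
1893: Jan 1 Sunday, common
1894: Jan 1 Monday, common
1895: Jan 1 Tuesday, common
1896: Jan 1 Wednesday, leap
1897: Jan 1 Friday, common
1898: Jan 1 Saturday, common
1899: Jan 1 Sunday, common
1900: Jan 1 Monday, common
1901: Jan 1 Tuesday, common
1902: Jan 1 Wednesday, common
1903: Jan 1 Thursday, common
1904: Jan 1 Friday, leap
1905: Jan 1 Sunday, common
1906: Jan 1 Monday, common
1907: Jan 1 Tuesday, common
1908: Jan 1 Wednesday, leap
1909: Jan 1 Friday, common
1910: Jan 1 Saturday, common
1911: Jan 1 Sunday, common
1912: Jan 1 Monday, leap
1913: Jan 1 Wednesday, common
1914: Jan 1 Thursday, common
1915: Jan 1 Friday, common
1916: Jan 1 Saturday, leap
1917: Jan 1 Monday, common
1918: Jan 1 Tuesday, common
1919: Jan 1 Wednesday, common
1920: Jan 1 Thursday, leap
1920 matches on both conditions.

1920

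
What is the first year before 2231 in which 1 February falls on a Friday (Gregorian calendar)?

2228

From one year to the next, a fixed date's weekday advances by 1, or by 2 when a Feb 29 lies between the two dates.
2231: February 1 is Tuesday.
2230: Monday (−1)
2229: Sunday (−1)
2228: Friday (−2)
1 February falls on a Friday in 2228.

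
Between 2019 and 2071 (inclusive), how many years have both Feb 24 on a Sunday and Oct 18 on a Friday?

Check each year's weekday for Feb 24 and Oct 18:
  2019: Sun/Fri ✓  2020: Mon/Sun  2021: Wed/Mon  2022: Thu/Tue  2023: Fri/Wed  2024: Sat/Fri  2025: Mon/Sat  2026: Tue/Sun  2027: Wed/Mon  2028: Thu/Wed  2029: Sat/Thu  2030: Sun/Fri ✓  2031: Mon/Sat  2032: Tue/Mon  …(25 more)…  2058: Sun/Fri ✓  2059: Mon/Sat  2060: Tue/Mon  2061: Thu/Tue  2062: Fri/Wed  2063: Sat/Thu  2064: Sun/Sat  2065: Tue/Sun  2066: Wed/Mon  2067: Thu/Tue  2068: Fri/Thu  2069: Sun/Fri ✓  2070: Mon/Sat  2071: Tue/Sun
Both conditions hold in: 2019, 2030, 2041, 2047, 2058, 2069 — 6.

6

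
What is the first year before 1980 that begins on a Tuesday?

1974

Jan 1 advances by 2 weekdays after a leap year and by 1 after a common year.
1980: Jan 1 is Tuesday (leap).
1979: Monday
1978: Sunday
1977: Saturday
1976: Thursday (leap)
1975: Wednesday
1974: Tuesday
1974 begins on a Tuesday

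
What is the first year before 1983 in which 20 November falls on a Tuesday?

1979

From one year to the next, a fixed date's weekday advances by 1, or by 2 when a Feb 29 lies between the two dates.
1983: November 20 is Sunday.
1982: Saturday (−1)
1981: Friday (−1)
1980: Thursday (−1)
1979: Tuesday (−2)
20 November falls on a Tuesday in 1979.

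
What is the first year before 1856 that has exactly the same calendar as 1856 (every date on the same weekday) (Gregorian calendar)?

Two years share a calendar iff Jan 1 falls on the same weekday and both are leap or both are common. 1856: Jan 1 is Tuesday, leap year.
1855: Jan 1 Monday, common
1854: Jan 1 Sunday, common
1853: Jan 1 Saturday, common
1852: Jan 1 Thursday, leap
1851: Jan 1 Wednesday, common
1850: Jan 1 Tuesday, common
1849: Jan 1 Monday, common
1848: Jan 1 Saturday, leap
1847: Jan 1 Friday, common
1846: Jan 1 Thursday, common
1845: Jan 1 Wednesday, common
1844: Jan 1 Monday, leap
1843: Jan 1 Sunday, common
1842: Jan 1 Saturday, common
1841: Jan 1 Friday, common
1840: Jan 1 Wednesday, leap
1839: Jan 1 Tuesday, common
1838: Jan 1 Monday, common
1837: Jan 1 Sunday, common
1836: Jan 1 Friday, leap
1835: Jan 1 Thursday, common
1834: Jan 1 Wednesday, common
1833: Jan 1 Tuesday, common
1832: Jan 1 Sunday, leap
1831: Jan 1 Saturday, common
1830: Jan 1 Friday, common
1829: Jan 1 Thursday, common
1828: Jan 1 Tuesday, leap
1828 matches on both conditions.

1828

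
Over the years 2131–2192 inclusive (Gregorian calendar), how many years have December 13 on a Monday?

9

Track December 13's weekday year by year (advancing +1, or +2 across a Feb 29):
  2131: Thu  2132: Sat (+2)  2133: Sun (+1)  2134: Mon (+1) ✓  2135: Tue (+1)
  2136: Thu (+2)  2137: Fri (+1)  2138: Sat (+1)  2139: Sun (+1)  2140: Tue (+2)
  2141: Wed (+1)  2142: Thu (+1)  2143: Fri (+1)  2144: Sun (+2)  … (34 more years) …
  2179: Mon (+1) ✓  2180: Wed (+2)  2181: Thu (+1)  2182: Fri (+1)  2183: Sat (+1)
  2184: Mon (+2) ✓  2185: Tue (+1)  2186: Wed (+1)  2187: Thu (+1)  2188: Sat (+2)
  2189: Sun (+1)  2190: Mon (+1) ✓  2191: Tue (+1)  2192: Thu (+2)
Monday years: 2134, 2145, 2151, 2156, 2162, 2173, 2179, 2184, 2190 — 9 in total.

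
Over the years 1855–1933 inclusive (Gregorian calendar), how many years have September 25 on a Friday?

Track September 25's weekday year by year (advancing +1, or +2 across a Feb 29):
  1855: Tue  1856: Thu (+2)  1857: Fri (+1) ✓  1858: Sat (+1)  1859: Sun (+1)
  1860: Tue (+2)  1861: Wed (+1)  1862: Thu (+1)  1863: Fri (+1) ✓  1864: Sun (+2)
  1865: Mon (+1)  1866: Tue (+1)  1867: Wed (+1)  1868: Fri (+2) ✓  … (51 more years) …
  1920: Sat (+2)  1921: Sun (+1)  1922: Mon (+1)  1923: Tue (+1)  1924: Thu (+2)
  1925: Fri (+1) ✓  1926: Sat (+1)  1927: Sun (+1)  1928: Tue (+2)  1929: Wed (+1)
  1930: Thu (+1)  1931: Fri (+1) ✓  1932: Sun (+2)  1933: Mon (+1)
Friday years: 1857, 1863, 1868, 1874, 1885, 1891, 1896, 1903, 1908, 1914, 1925, 1931 — 12 in total.

12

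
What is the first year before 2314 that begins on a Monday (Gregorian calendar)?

2312

Jan 1 advances by 2 weekdays after a leap year and by 1 after a common year.
2314: Jan 1 is Thursday.
2313: Wednesday
2312: Monday (leap)
2312 begins on a Monday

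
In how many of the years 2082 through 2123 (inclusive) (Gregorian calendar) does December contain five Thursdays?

20

December has 31 days; it has five Thursdays when Thursday falls among the first (month-length − 28) days — i.e. when December 1 is one of Thursday/Wednesday/Tuesday.
December 1 by year: 2082:Tue✓ 2083:Wed✓ 2084:Fri 2085:Sat 2086:Sun 2087:Mon 2088:Wed✓ 2089:Thu✓ 2090:Fri 2091:Sat 2092:Mon 2093:Tue✓ 2094:Wed✓ 2095:Thu✓ 2096:Sat …(12 more)… 2109:Sun 2110:Mon 2111:Tue✓ 2112:Thu✓ 2113:Fri 2114:Sat 2115:Sun 2116:Tue✓ 2117:Wed✓ 2118:Thu✓ 2119:Fri 2120:Sun 2121:Mon 2122:Tue✓ 2123:Wed✓
Years with five Thursdays: 2082, 2083, 2088, 2089, 2093, 2094, 2095, 2099, 2100, 2101, 2105, 2106, 2107, 2111, 2112, 2116, 2117, 2118, 2122, 2123 → 20.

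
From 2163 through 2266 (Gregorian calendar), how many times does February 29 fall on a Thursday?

Leap years in 2163–2266: 25 of them.
Feb 29 weekday advances by 5 (mod 7) from one leap year to the next four years later (or differs when a century non-leap intervenes).
Leap-day weekdays: 2164:Wed 2168:Mon 2172:Sat 2176:Thu✓ 2180:Tue 2184:Sun 2188:Fri 2192:Wed 2196:Mon 2204:Wed 2208:Mon 2212:Sat 2216:Thu✓ 2220:Tue 2224:Sun 2228:Fri 2232:Wed 2236:Mon 2240:Sat 2244:Thu✓ 2248:Tue 2252:Sun 2256:Fri 2260:Wed 2264:Mon
Thursday: 2176, 2216, 2244 → 3.

3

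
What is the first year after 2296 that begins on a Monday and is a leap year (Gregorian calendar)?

2312

Jan 1 advances by 2 weekdays after a leap year and by 1 after a common year.
2296: Jan 1 is Wednesday (leap).
2297: Friday
2298: Saturday
2299: Sunday
2300: Monday
2301: Tuesday
2302: Wednesday
2303: Thursday
2304: Friday (leap)
2305: Sunday
2306: Monday
2307: Tuesday
2308: Wednesday (leap)
2309: Friday
2310: Saturday
2311: Sunday
2312: Monday (leap)
2312 begins on a Monday and is a leap year.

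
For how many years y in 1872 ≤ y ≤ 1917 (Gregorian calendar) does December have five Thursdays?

19

December has 31 days; it has five Thursdays when Thursday falls among the first (month-length − 28) days — i.e. when December 1 is one of Thursday/Wednesday/Tuesday.
December 1 by year: 1872:Sun 1873:Mon 1874:Tue✓ 1875:Wed✓ 1876:Fri 1877:Sat 1878:Sun 1879:Mon 1880:Wed✓ 1881:Thu✓ 1882:Fri 1883:Sat 1884:Mon 1885:Tue✓ 1886:Wed✓ …(16 more)… 1903:Tue✓ 1904:Thu✓ 1905:Fri 1906:Sat 1907:Sun 1908:Tue✓ 1909:Wed✓ 1910:Thu✓ 1911:Fri 1912:Sun 1913:Mon 1914:Tue✓ 1915:Wed✓ 1916:Fri 1917:Sat
Years with five Thursdays: 1874, 1875, 1880, 1881, 1885, 1886, 1887, 1891, 1892, 1896, 1897, 1898, 1903, 1904, 1908, 1909, 1910, 1914, 1915 → 19.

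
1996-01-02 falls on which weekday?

January 1, 1996 is a Monday.
January 2 is day 2 of the year, i.e. 1 days after Jan 1.
1 mod 7 = 1, so advance 1 weekday from Monday: Tuesday.

Tuesday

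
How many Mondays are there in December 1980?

5

December 1980 has 31 days and begins on Monday.
The first Monday is December 1.
Mondays fall on 1, 8, 15, 22, 29 — that's 5.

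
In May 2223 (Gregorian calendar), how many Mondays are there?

4

May 2223 has 31 days and begins on Thursday.
The first Monday is May 5.
Mondays fall on 5, 12, 19, 26 — that's 4.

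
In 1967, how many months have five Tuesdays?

A month of length L has five Tuesdays iff its first Tuesday is on day ≤ L−28 (so day 1–3 in a 31-day month, 1–2 in a 30-day month, day 1 in a leap February).
Checking each month of 1967: Jan starts Sun (31d) ✓; Feb starts Wed (28d); Mar starts Wed (31d); Apr starts Sat (30d); May starts Mon (31d) ✓; Jun starts Thu (30d); Jul starts Sat (31d); Aug starts Tue (31d) ✓; Sep starts Fri (30d); Oct starts Sun (31d) ✓; Nov starts Wed (30d); Dec starts Fri (31d).
Five-Tuesday months: January, May, August, October → 4.

4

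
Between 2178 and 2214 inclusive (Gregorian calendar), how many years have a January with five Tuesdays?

15

January has 31 days; it has five Tuesdays when Tuesday falls among the first (month-length − 28) days — i.e. when January 1 is one of Tuesday/Monday/Sunday.
January 1 by year: 2178:Thu 2179:Fri 2180:Sat 2181:Mon✓ 2182:Tue✓ 2183:Wed 2184:Thu 2185:Sat 2186:Sun✓ 2187:Mon✓ 2188:Tue✓ 2189:Thu 2190:Fri 2191:Sat 2192:Sun✓ …(7 more)… 2200:Wed 2201:Thu 2202:Fri 2203:Sat 2204:Sun✓ 2205:Tue✓ 2206:Wed 2207:Thu 2208:Fri 2209:Sun✓ 2210:Mon✓ 2211:Tue✓ 2212:Wed 2213:Fri 2214:Sat
Years with five Tuesdays: 2181, 2182, 2186, 2187, 2188, 2192, 2193, 2197, 2198, 2199, 2204, 2205, 2209, 2210, 2211 → 15.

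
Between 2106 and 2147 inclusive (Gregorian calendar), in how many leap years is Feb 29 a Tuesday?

1

Leap years in 2106–2147: 10 of them.
Feb 29 weekday advances by 5 (mod 7) from one leap year to the next four years later (or differs when a century non-leap intervenes).
Leap-day weekdays: 2108:Wed 2112:Mon 2116:Sat 2120:Thu 2124:Tue✓ 2128:Sun 2132:Fri 2136:Wed 2140:Mon 2144:Sat
Tuesday: 2124 → 1.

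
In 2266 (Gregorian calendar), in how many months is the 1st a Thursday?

Check the 1st of each month of 2266: Jan 1: Mon, Feb 1: Thu, Mar 1: Thu, Apr 1: Sun, May 1: Tue, Jun 1: Fri, Jul 1: Sun, Aug 1: Wed, Sep 1: Sat, Oct 1: Mon, Nov 1: Thu, Dec 1: Sat.
Thursday occurs in February, March, November — 3 months.

3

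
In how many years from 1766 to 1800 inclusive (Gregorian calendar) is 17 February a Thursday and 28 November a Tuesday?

Check each year's weekday for 17 February and 28 November:
  1766: Mon/Fri  1767: Tue/Sat  1768: Wed/Mon  1769: Fri/Tue  1770: Sat/Wed  1771: Sun/Thu  1772: Mon/Sat  1773: Wed/Sun  1774: Thu/Mon  1775: Fri/Tue  1776: Sat/Thu  1777: Mon/Fri  1778: Tue/Sat  1779: Wed/Sun  …(7 more)…  1787: Sat/Wed  1788: Sun/Fri  1789: Tue/Sat  1790: Wed/Sun  1791: Thu/Mon  1792: Fri/Wed  1793: Sun/Thu  1794: Mon/Fri  1795: Tue/Sat  1796: Wed/Mon  1797: Fri/Tue  1798: Sat/Wed  1799: Sun/Thu  1800: Mon/Fri
Both conditions hold in: 1780 — 1.

1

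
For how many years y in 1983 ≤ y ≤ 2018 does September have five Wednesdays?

September has 30 days; it has five Wednesdays when Wednesday falls among the first (month-length − 28) days — i.e. when September 1 is one of Wednesday/Tuesday.
September 1 by year: 1983:Thu 1984:Sat 1985:Sun 1986:Mon 1987:Tue✓ 1988:Thu 1989:Fri 1990:Sat 1991:Sun 1992:Tue✓ 1993:Wed✓ 1994:Thu 1995:Fri 1996:Sun 1997:Mon …(6 more)… 2004:Wed✓ 2005:Thu 2006:Fri 2007:Sat 2008:Mon 2009:Tue✓ 2010:Wed✓ 2011:Thu 2012:Sat 2013:Sun 2014:Mon 2015:Tue✓ 2016:Thu 2017:Fri 2018:Sat
Years with five Wednesdays: 1987, 1992, 1993, 1998, 1999, 2004, 2009, 2010, 2015 → 9.

9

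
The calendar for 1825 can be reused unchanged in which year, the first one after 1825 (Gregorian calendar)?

1831

Two years share a calendar iff Jan 1 falls on the same weekday and both are leap or both are common. 1825: Jan 1 is Saturday, common year.
1826: Jan 1 Sunday, common
1827: Jan 1 Monday, common
1828: Jan 1 Tuesday, leap
1829: Jan 1 Thursday, common
1830: Jan 1 Friday, common
1831: Jan 1 Saturday, common
1831 matches on both conditions.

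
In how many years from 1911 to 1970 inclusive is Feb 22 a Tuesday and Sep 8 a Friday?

2

Check each year's weekday for Feb 22 and Sep 8:
  1911: Wed/Fri  1912: Thu/Sun  1913: Sat/Mon  1914: Sun/Tue  1915: Mon/Wed  1916: Tue/Fri ✓  1917: Thu/Sat  1918: Fri/Sun  1919: Sat/Mon  1920: Sun/Wed  1921: Tue/Thu  1922: Wed/Fri  1923: Thu/Sat  1924: Fri/Mon  …(32 more)…  1957: Fri/Sun  1958: Sat/Mon  1959: Sun/Tue  1960: Mon/Thu  1961: Wed/Fri  1962: Thu/Sat  1963: Fri/Sun  1964: Sat/Tue  1965: Mon/Wed  1966: Tue/Thu  1967: Wed/Fri  1968: Thu/Sun  1969: Sat/Mon  1970: Sun/Tue
Both conditions hold in: 1916, 1944 — 2.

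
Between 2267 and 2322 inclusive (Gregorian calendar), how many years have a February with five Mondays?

February has 28 days (29 in leap years); it has five Mondays when Monday falls among the first (month-length − 28) days — i.e. when February 1 is Monday in a leap year (never in a common year).
February 1 by year: 2267:Fri 2268:Sat 2269:Mon 2270:Tue 2271:Wed 2272:Thu 2273:Sat 2274:Sun 2275:Mon 2276:Tue 2277:Thu 2278:Fri 2279:Sat 2280:Sun 2281:Tue …(26 more)… 2308:Sat 2309:Mon 2310:Tue 2311:Wed 2312:Thu 2313:Sat 2314:Sun 2315:Mon 2316:Tue 2317:Thu 2318:Fri 2319:Sat 2320:Sun 2321:Tue 2322:Wed
Years with five Mondays: 2292, 2304 → 2.

2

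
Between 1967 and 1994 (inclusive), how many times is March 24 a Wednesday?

Track March 24's weekday year by year (advancing +1, or +2 across a Feb 29):
  1967: Fri  1968: Sun (+2)  1969: Mon (+1)  1970: Tue (+1)  1971: Wed (+1) ✓
  1972: Fri (+2)  1973: Sat (+1)  1974: Sun (+1)  1975: Mon (+1)  1976: Wed (+2) ✓
  1977: Thu (+1)  1978: Fri (+1)  1979: Sat (+1)  1980: Mon (+2)  1981: Tue (+1)
  1982: Wed (+1) ✓  1983: Thu (+1)  1984: Sat (+2)  1985: Sun (+1)  1986: Mon (+1)
  1987: Tue (+1)  1988: Thu (+2)  1989: Fri (+1)  1990: Sat (+1)  1991: Sun (+1)
  1992: Tue (+2)  1993: Wed (+1) ✓  1994: Thu (+1)
Wednesday years: 1971, 1976, 1982, 1993 — 4 in total.

4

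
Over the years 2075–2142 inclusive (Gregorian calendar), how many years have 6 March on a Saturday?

10

Track 6 March's weekday year by year (advancing +1, or +2 across a Feb 29):
  2075: Wed  2076: Fri (+2)  2077: Sat (+1) ✓  2078: Sun (+1)  2079: Mon (+1)
  2080: Wed (+2)  2081: Thu (+1)  2082: Fri (+1)  2083: Sat (+1) ✓  2084: Mon (+2)
  2085: Tue (+1)  2086: Wed (+1)  2087: Thu (+1)  2088: Sat (+2) ✓  … (40 more years) …
  2129: Sun (+1)  2130: Mon (+1)  2131: Tue (+1)  2132: Thu (+2)  2133: Fri (+1)
  2134: Sat (+1) ✓  2135: Sun (+1)  2136: Tue (+2)  2137: Wed (+1)  2138: Thu (+1)
  2139: Fri (+1)  2140: Sun (+2)  2141: Mon (+1)  2142: Tue (+1)
Saturday years: 2077, 2083, 2088, 2094, 2100, 2106, 2117, 2123, 2128, 2134 — 10 in total.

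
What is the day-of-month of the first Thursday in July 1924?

July 1, 1924 is a Tuesday, so the first Thursday is the 3rd.
The first Thursday is 3 + 0 = 3.

3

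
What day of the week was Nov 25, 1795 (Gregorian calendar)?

January 1, 1795 is a Thursday.
November 25 is day 329 of the year, i.e. 328 days after Jan 1.
328 mod 7 = 6, so advance 6 weekdays from Thursday: Wednesday.

Wednesday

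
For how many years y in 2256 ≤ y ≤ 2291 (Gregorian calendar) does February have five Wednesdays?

2

February has 28 days (29 in leap years); it has five Wednesdays when Wednesday falls among the first (month-length − 28) days — i.e. when February 1 is Wednesday in a leap year (never in a common year).
February 1 by year: 2256:Fri 2257:Sun 2258:Mon 2259:Tue 2260:Wed✓ 2261:Fri 2262:Sat 2263:Sun 2264:Mon 2265:Wed 2266:Thu 2267:Fri 2268:Sat 2269:Mon 2270:Tue …(6 more)… 2277:Thu 2278:Fri 2279:Sat 2280:Sun 2281:Tue 2282:Wed 2283:Thu 2284:Fri 2285:Sun 2286:Mon 2287:Tue 2288:Wed✓ 2289:Fri 2290:Sat 2291:Sun
Years with five Wednesdays: 2260, 2288 → 2.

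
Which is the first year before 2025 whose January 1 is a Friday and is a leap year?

2016

Jan 1 advances by 2 weekdays after a leap year and by 1 after a common year.
2025: Jan 1 is Wednesday.
2024: Monday (leap)
2023: Sunday
2022: Saturday
2021: Friday
2020: Wednesday (leap)
2019: Tuesday
2018: Monday
2017: Sunday
2016: Friday (leap)
2016 begins on a Friday and is a leap year.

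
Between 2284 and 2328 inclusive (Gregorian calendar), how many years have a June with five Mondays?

June has 30 days; it has five Mondays when Monday falls among the first (month-length − 28) days — i.e. when June 1 is one of Monday/Sunday.
June 1 by year: 2284:Sun✓ 2285:Mon✓ 2286:Tue 2287:Wed 2288:Fri 2289:Sat 2290:Sun✓ 2291:Mon✓ 2292:Wed 2293:Thu 2294:Fri 2295:Sat 2296:Mon✓ 2297:Tue 2298:Wed …(15 more)… 2314:Mon✓ 2315:Tue 2316:Thu 2317:Fri 2318:Sat 2319:Sun✓ 2320:Tue 2321:Wed 2322:Thu 2323:Fri 2324:Sun✓ 2325:Mon✓ 2326:Tue 2327:Wed 2328:Fri
Years with five Mondays: 2284, 2285, 2290, 2291, 2296, 2302, 2303, 2308, 2313, 2314, 2319, 2324, 2325 → 13.

13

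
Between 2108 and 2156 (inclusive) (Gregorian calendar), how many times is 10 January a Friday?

Track 10 January's weekday year by year (advancing +1, or +2 across a Feb 29):
  2108: Tue  2109: Thu (+2)  2110: Fri (+1) ✓  2111: Sat (+1)  2112: Sun (+1)
  2113: Tue (+2)  2114: Wed (+1)  2115: Thu (+1)  2116: Fri (+1) ✓  2117: Sun (+2)
  2118: Mon (+1)  2119: Tue (+1)  2120: Wed (+1)  2121: Fri (+2) ✓  … (21 more years) …
  2143: Thu (+1)  2144: Fri (+1) ✓  2145: Sun (+2)  2146: Mon (+1)  2147: Tue (+1)
  2148: Wed (+1)  2149: Fri (+2) ✓  2150: Sat (+1)  2151: Sun (+1)  2152: Mon (+1)
  2153: Wed (+2)  2154: Thu (+1)  2155: Fri (+1) ✓  2156: Sat (+1)
Friday years: 2110, 2116, 2121, 2127, 2138, 2144, 2149, 2155 — 8 in total.

8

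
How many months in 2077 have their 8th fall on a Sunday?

1

Check the 8th of each month of 2077: Jan 8: Fri, Feb 8: Mon, Mar 8: Mon, Apr 8: Thu, May 8: Sat, Jun 8: Tue, Jul 8: Thu, Aug 8: Sun, Sep 8: Wed, Oct 8: Fri, Nov 8: Mon, Dec 8: Wed.
Sunday occurs in August — 1 month.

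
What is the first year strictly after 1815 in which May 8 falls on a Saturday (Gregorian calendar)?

1819

From one year to the next, a fixed date's weekday advances by 1, or by 2 when a Feb 29 lies between the two dates.
1815: May 8 is Monday.
1816: Wednesday (+2)
1817: Thursday (+1)
1818: Friday (+1)
1819: Saturday (+1)
May 8 falls on a Saturday in 1819.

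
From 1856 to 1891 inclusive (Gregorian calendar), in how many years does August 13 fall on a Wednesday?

6

Track August 13's weekday year by year (advancing +1, or +2 across a Feb 29):
  1856: Wed ✓  1857: Thu (+1)  1858: Fri (+1)  1859: Sat (+1)  1860: Mon (+2)
  1861: Tue (+1)  1862: Wed (+1) ✓  1863: Thu (+1)  1864: Sat (+2)  1865: Sun (+1)
  1866: Mon (+1)  1867: Tue (+1)  1868: Thu (+2)  1869: Fri (+1)  … (8 more years) …
  1878: Tue (+1)  1879: Wed (+1) ✓  1880: Fri (+2)  1881: Sat (+1)  1882: Sun (+1)
  1883: Mon (+1)  1884: Wed (+2) ✓  1885: Thu (+1)  1886: Fri (+1)  1887: Sat (+1)
  1888: Mon (+2)  1889: Tue (+1)  1890: Wed (+1) ✓  1891: Thu (+1)
Wednesday years: 1856, 1862, 1873, 1879, 1884, 1890 — 6 in total.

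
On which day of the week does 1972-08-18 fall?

January 1, 1972 is a Saturday.
August 18 is day 231 of the year, i.e. 230 days after Jan 1.
230 mod 7 = 6, so advance 6 weekdays from Saturday: Friday.

Friday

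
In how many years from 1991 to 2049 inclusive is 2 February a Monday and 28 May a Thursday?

Check each year's weekday for 2 February and 28 May:
  1991: Sat/Tue  1992: Sun/Thu  1993: Tue/Fri  1994: Wed/Sat  1995: Thu/Sun  1996: Fri/Tue  1997: Sun/Wed  1998: Mon/Thu ✓  1999: Tue/Fri  2000: Wed/Sun  2001: Fri/Mon  2002: Sat/Tue  2003: Sun/Wed  2004: Mon/Fri  …(31 more)…  2036: Sat/Wed  2037: Mon/Thu ✓  2038: Tue/Fri  2039: Wed/Sat  2040: Thu/Mon  2041: Sat/Tue  2042: Sun/Wed  2043: Mon/Thu ✓  2044: Tue/Sat  2045: Thu/Sun  2046: Fri/Mon  2047: Sat/Tue  2048: Sun/Thu  2049: Tue/Fri
Both conditions hold in: 1998, 2009, 2015, 2026, 2037, 2043 — 6.

6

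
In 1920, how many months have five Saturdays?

4

A month of length L has five Saturdays iff its first Saturday is on day ≤ L−28 (so day 1–3 in a 31-day month, 1–2 in a 30-day month, day 1 in a leap February).
Checking each month of 1920: Jan starts Thu (31d) ✓; Feb starts Sun (29d); Mar starts Mon (31d); Apr starts Thu (30d); May starts Sat (31d) ✓; Jun starts Tue (30d); Jul starts Thu (31d) ✓; Aug starts Sun (31d); Sep starts Wed (30d); Oct starts Fri (31d) ✓; Nov starts Mon (30d); Dec starts Wed (31d).
Five-Saturday months: January, May, July, October → 4.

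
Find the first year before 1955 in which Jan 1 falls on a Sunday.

Jan 1 advances by 2 weekdays after a leap year and by 1 after a common year.
1955: Jan 1 is Saturday.
1954: Friday
1953: Thursday
1952: Tuesday (leap)
1951: Monday
1950: Sunday
1950 begins on a Sunday

1950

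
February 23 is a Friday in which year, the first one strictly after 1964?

From one year to the next, a fixed date's weekday advances by 1, or by 2 when a Feb 29 lies between the two dates.
1964: February 23 is Sunday.
1965: Tuesday (+2)
1966: Wednesday (+1)
1967: Thursday (+1)
1968: Friday (+1)
February 23 falls on a Friday in 1968.

1968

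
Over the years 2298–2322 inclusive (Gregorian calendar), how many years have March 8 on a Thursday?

3

Track March 8's weekday year by year (advancing +1, or +2 across a Feb 29):
  2298: Tue  2299: Wed (+1)  2300: Thu (+1) ✓  2301: Fri (+1)  2302: Sat (+1)
  2303: Sun (+1)  2304: Tue (+2)  2305: Wed (+1)  2306: Thu (+1) ✓  2307: Fri (+1)
  2308: Sun (+2)  2309: Mon (+1)  2310: Tue (+1)  2311: Wed (+1)  2312: Fri (+2)
  2313: Sat (+1)  2314: Sun (+1)  2315: Mon (+1)  2316: Wed (+2)  2317: Thu (+1) ✓
  2318: Fri (+1)  2319: Sat (+1)  2320: Mon (+2)  2321: Tue (+1)  2322: Wed (+1)
Thursday years: 2300, 2306, 2317 — 3 in total.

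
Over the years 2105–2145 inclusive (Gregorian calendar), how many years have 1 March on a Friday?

6

Track 1 March's weekday year by year (advancing +1, or +2 across a Feb 29):
  2105: Sun  2106: Mon (+1)  2107: Tue (+1)  2108: Thu (+2)  2109: Fri (+1) ✓
  2110: Sat (+1)  2111: Sun (+1)  2112: Tue (+2)  2113: Wed (+1)  2114: Thu (+1)
  2115: Fri (+1) ✓  2116: Sun (+2)  2117: Mon (+1)  2118: Tue (+1)  … (13 more years) …
  2132: Sat (+2)  2133: Sun (+1)  2134: Mon (+1)  2135: Tue (+1)  2136: Thu (+2)
  2137: Fri (+1) ✓  2138: Sat (+1)  2139: Sun (+1)  2140: Tue (+2)  2141: Wed (+1)
  2142: Thu (+1)  2143: Fri (+1) ✓  2144: Sun (+2)  2145: Mon (+1)
Friday years: 2109, 2115, 2120, 2126, 2137, 2143 — 6 in total.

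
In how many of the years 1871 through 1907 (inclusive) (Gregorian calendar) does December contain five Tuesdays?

16

December has 31 days; it has five Tuesdays when Tuesday falls among the first (month-length − 28) days — i.e. when December 1 is one of Tuesday/Monday/Sunday.
December 1 by year: 1871:Fri 1872:Sun✓ 1873:Mon✓ 1874:Tue✓ 1875:Wed 1876:Fri 1877:Sat 1878:Sun✓ 1879:Mon✓ 1880:Wed 1881:Thu 1882:Fri 1883:Sat 1884:Mon✓ 1885:Tue✓ …(7 more)… 1893:Fri 1894:Sat 1895:Sun✓ 1896:Tue✓ 1897:Wed 1898:Thu 1899:Fri 1900:Sat 1901:Sun✓ 1902:Mon✓ 1903:Tue✓ 1904:Thu 1905:Fri 1906:Sat 1907:Sun✓
Years with five Tuesdays: 1872, 1873, 1874, 1878, 1879, 1884, 1885, 1889, 1890, 1891, 1895, 1896, 1901, 1902, 1903, 1907 → 16.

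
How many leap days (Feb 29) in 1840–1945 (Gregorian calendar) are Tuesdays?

Leap years in 1840–1945: 26 of them.
Feb 29 weekday advances by 5 (mod 7) from one leap year to the next four years later (or differs when a century non-leap intervenes).
Leap-day weekdays: 1840:Sat 1844:Thu 1848:Tue✓ 1852:Sun 1856:Fri 1860:Wed 1864:Mon 1868:Sat 1872:Thu 1876:Tue✓ 1880:Sun 1884:Fri 1888:Wed 1892:Mon 1896:Sat 1904:Mon 1908:Sat 1912:Thu 1916:Tue✓ 1920:Sun 1924:Fri 1928:Wed 1932:Mon 1936:Sat 1940:Thu 1944:Tue✓
Tuesday: 1848, 1876, 1916, 1944 → 4.

4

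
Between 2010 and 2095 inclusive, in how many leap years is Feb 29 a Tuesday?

Leap years in 2010–2095: 21 of them.
Feb 29 weekday advances by 5 (mod 7) from one leap year to the next four years later (or differs when a century non-leap intervenes).
Leap-day weekdays: 2012:Wed 2016:Mon 2020:Sat 2024:Thu 2028:Tue✓ 2032:Sun 2036:Fri 2040:Wed 2044:Mon 2048:Sat 2052:Thu 2056:Tue✓ 2060:Sun 2064:Fri 2068:Wed 2072:Mon 2076:Sat 2080:Thu 2084:Tue✓ 2088:Sun 2092:Fri
Tuesday: 2028, 2056, 2084 → 3.

3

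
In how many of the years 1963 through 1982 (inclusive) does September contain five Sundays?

September has 30 days; it has five Sundays when Sunday falls among the first (month-length − 28) days — i.e. when September 1 is one of Sunday/Saturday.
September 1 by year: 1963:Sun✓ 1964:Tue 1965:Wed 1966:Thu 1967:Fri 1968:Sun✓ 1969:Mon 1970:Tue 1971:Wed 1972:Fri 1973:Sat✓ 1974:Sun✓ 1975:Mon 1976:Wed 1977:Thu 1978:Fri 1979:Sat✓ 1980:Mon 1981:Tue 1982:Wed
Years with five Sundays: 1963, 1968, 1973, 1974, 1979 → 5.

5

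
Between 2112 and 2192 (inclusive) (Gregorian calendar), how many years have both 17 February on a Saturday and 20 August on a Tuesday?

3

Check each year's weekday for 17 February and 20 August:
  2112: Wed/Sat  2113: Fri/Sun  2114: Sat/Mon  2115: Sun/Tue  2116: Mon/Thu  2117: Wed/Fri  2118: Thu/Sat  2119: Fri/Sun  2120: Sat/Tue ✓  2121: Mon/Wed  2122: Tue/Thu  2123: Wed/Fri  2124: Thu/Sun  2125: Sat/Mon  …(53 more)…  2179: Wed/Fri  2180: Thu/Sun  2181: Sat/Mon  2182: Sun/Tue  2183: Mon/Wed  2184: Tue/Fri  2185: Thu/Sat  2186: Fri/Sun  2187: Sat/Mon  2188: Sun/Wed  2189: Tue/Thu  2190: Wed/Fri  2191: Thu/Sat  2192: Fri/Mon
Both conditions hold in: 2120, 2148, 2176 — 3.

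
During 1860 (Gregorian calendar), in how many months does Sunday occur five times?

5

A month of length L has five Sundays iff its first Sunday is on day ≤ L−28 (so day 1–3 in a 31-day month, 1–2 in a 30-day month, day 1 in a leap February).
Checking each month of 1860: Jan starts Sun (31d) ✓; Feb starts Wed (29d); Mar starts Thu (31d); Apr starts Sun (30d) ✓; May starts Tue (31d); Jun starts Fri (30d); Jul starts Sun (31d) ✓; Aug starts Wed (31d); Sep starts Sat (30d) ✓; Oct starts Mon (31d); Nov starts Thu (30d); Dec starts Sat (31d) ✓.
Five-Sunday months: January, April, July, September, December → 5.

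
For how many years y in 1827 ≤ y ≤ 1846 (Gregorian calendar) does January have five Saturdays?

8

January has 31 days; it has five Saturdays when Saturday falls among the first (month-length − 28) days — i.e. when January 1 is one of Saturday/Friday/Thursday.
January 1 by year: 1827:Mon 1828:Tue 1829:Thu✓ 1830:Fri✓ 1831:Sat✓ 1832:Sun 1833:Tue 1834:Wed 1835:Thu✓ 1836:Fri✓ 1837:Sun 1838:Mon 1839:Tue 1840:Wed 1841:Fri✓ 1842:Sat✓ 1843:Sun 1844:Mon 1845:Wed 1846:Thu✓
Years with five Saturdays: 1829, 1830, 1831, 1835, 1836, 1841, 1842, 1846 → 8.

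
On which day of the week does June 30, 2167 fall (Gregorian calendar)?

January 1, 2167 is a Thursday.
June 30 is day 181 of the year, i.e. 180 days after Jan 1.
180 mod 7 = 5, so advance 5 weekdays from Thursday: Tuesday.

Tuesday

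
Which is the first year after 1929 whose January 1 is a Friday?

1932

Jan 1 advances by 2 weekdays after a leap year and by 1 after a common year.
1929: Jan 1 is Tuesday.
1930: Wednesday
1931: Thursday
1932: Friday (leap)
1932 begins on a Friday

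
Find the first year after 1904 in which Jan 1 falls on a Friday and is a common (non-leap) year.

Jan 1 advances by 2 weekdays after a leap year and by 1 after a common year.
1904: Jan 1 is Friday (leap).
1905: Sunday
1906: Monday
1907: Tuesday
1908: Wednesday (leap)
1909: Friday
1909 begins on a Friday and is a common year.

1909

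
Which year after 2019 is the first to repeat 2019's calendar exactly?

2030

Two years share a calendar iff Jan 1 falls on the same weekday and both are leap or both are common. 2019: Jan 1 is Tuesday, common year.
2020: Jan 1 Wednesday, leap
2021: Jan 1 Friday, common
2022: Jan 1 Saturday, common
2023: Jan 1 Sunday, common
2024: Jan 1 Monday, leap
2025: Jan 1 Wednesday, common
2026: Jan 1 Thursday, common
2027: Jan 1 Friday, common
2028: Jan 1 Saturday, leap
2029: Jan 1 Monday, common
2030: Jan 1 Tuesday, common
2030 matches on both conditions.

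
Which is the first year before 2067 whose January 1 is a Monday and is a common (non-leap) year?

Jan 1 advances by 2 weekdays after a leap year and by 1 after a common year.
2067: Jan 1 is Saturday.
2066: Friday
2065: Thursday
2064: Tuesday (leap)
2063: Monday
2063 begins on a Monday and is a common year.

2063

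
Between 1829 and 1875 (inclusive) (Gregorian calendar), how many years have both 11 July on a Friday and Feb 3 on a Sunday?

1

Check each year's weekday for 11 July and Feb 3:
  1829: Sat/Tue  1830: Sun/Wed  1831: Mon/Thu  1832: Wed/Fri  1833: Thu/Sun  1834: Fri/Mon  1835: Sat/Tue  1836: Mon/Wed  1837: Tue/Fri  1838: Wed/Sat  1839: Thu/Sun  1840: Sat/Mon  1841: Sun/Wed  1842: Mon/Thu  …(19 more)…  1862: Fri/Mon  1863: Sat/Tue  1864: Mon/Wed  1865: Tue/Fri  1866: Wed/Sat  1867: Thu/Sun  1868: Sat/Mon  1869: Sun/Wed  1870: Mon/Thu  1871: Tue/Fri  1872: Thu/Sat  1873: Fri/Mon  1874: Sat/Tue  1875: Sun/Wed
Both conditions hold in: 1856 — 1.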